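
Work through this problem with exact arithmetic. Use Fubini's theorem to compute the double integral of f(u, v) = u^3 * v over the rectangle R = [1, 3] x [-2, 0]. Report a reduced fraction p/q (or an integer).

f(u, v) is a tensor product of a function of u and a function of v, and both factors are bounded continuous (hence Lebesgue integrable) on the rectangle, so Fubini's theorem applies:
  integral_R f d(m x m) = (integral_a1^b1 u^3 du) * (integral_a2^b2 v dv).
Inner integral in u: integral_{1}^{3} u^3 du = (3^4 - 1^4)/4
  = 20.
Inner integral in v: integral_{-2}^{0} v dv = (0^2 - (-2)^2)/2
  = -2.
Product: (20) * (-2) = -40.

-40


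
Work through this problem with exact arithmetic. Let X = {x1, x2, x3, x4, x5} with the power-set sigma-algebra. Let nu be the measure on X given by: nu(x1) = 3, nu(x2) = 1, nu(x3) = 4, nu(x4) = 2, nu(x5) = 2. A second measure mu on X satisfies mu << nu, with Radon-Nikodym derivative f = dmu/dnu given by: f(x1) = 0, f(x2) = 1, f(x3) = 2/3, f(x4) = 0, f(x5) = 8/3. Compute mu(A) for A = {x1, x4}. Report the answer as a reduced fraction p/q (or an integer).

By the defining property of the Radon-Nikodym derivative, for every measurable set A,
  mu(A) = integral_A f dnu.
Since nu is a discrete measure concentrated on the atoms of X, the integral over A reduces to the sum
  mu(A) = sum_{x in A} f(x) * nu({x}).
Computing each term:
  x1: f(x1) * nu(x1) = 0 * 3 = 0.
  x4: f(x4) * nu(x4) = 0 * 2 = 0.
Summing: mu(A) = 0 + 0 = 0.

0


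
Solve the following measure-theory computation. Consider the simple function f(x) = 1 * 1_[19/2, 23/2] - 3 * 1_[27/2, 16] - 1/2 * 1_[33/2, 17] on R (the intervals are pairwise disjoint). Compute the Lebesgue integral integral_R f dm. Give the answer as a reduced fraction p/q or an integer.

For a simple function f = sum_i c_i * 1_{A_i} with disjoint A_i,
  integral f dm = sum_i c_i * m(A_i).
Lengths of the A_i:
  m(A_1) = 23/2 - 19/2 = 2.
  m(A_2) = 16 - 27/2 = 5/2.
  m(A_3) = 17 - 33/2 = 1/2.
Contributions c_i * m(A_i):
  (1) * (2) = 2.
  (-3) * (5/2) = -15/2.
  (-1/2) * (1/2) = -1/4.
Total: 2 - 15/2 - 1/4 = -23/4.

-23/4


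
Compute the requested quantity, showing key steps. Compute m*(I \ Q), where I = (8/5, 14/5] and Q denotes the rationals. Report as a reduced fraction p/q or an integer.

The interval I = (8/5, 14/5] has m(I) = 14/5 - 8/5 = 6/5 (endpoints are measure-zero, so open/closed/half-open agree). Write I = (I cap Q) u (I \ Q). The rationals in I are countable, so m*(I cap Q) = 0 (cover each rational by intervals whose total length is arbitrarily small). By countable subadditivity m*(I) <= m*(I cap Q) + m*(I \ Q), hence m*(I \ Q) >= m(I) = 6/5. The reverse inequality m*(I \ Q) <= m*(I) = 6/5 is trivial since (I \ Q) is a subset of I. Therefore m*(I \ Q) = 6/5.

6/5


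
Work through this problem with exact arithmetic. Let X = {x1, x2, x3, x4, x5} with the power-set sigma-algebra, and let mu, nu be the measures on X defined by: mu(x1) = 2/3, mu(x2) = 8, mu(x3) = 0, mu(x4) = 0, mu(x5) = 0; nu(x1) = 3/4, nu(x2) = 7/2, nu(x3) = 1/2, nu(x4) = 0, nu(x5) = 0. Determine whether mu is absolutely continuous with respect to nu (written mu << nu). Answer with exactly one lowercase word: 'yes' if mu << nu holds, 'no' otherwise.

mu << nu means: every nu-null measurable set is also mu-null; equivalently, for every atom x, if nu({x}) = 0 then mu({x}) = 0.
Checking each atom:
  x1: nu = 3/4 > 0 -> no constraint.
  x2: nu = 7/2 > 0 -> no constraint.
  x3: nu = 1/2 > 0 -> no constraint.
  x4: nu = 0, mu = 0 -> consistent with mu << nu.
  x5: nu = 0, mu = 0 -> consistent with mu << nu.
No atom violates the condition. Therefore mu << nu.

yes


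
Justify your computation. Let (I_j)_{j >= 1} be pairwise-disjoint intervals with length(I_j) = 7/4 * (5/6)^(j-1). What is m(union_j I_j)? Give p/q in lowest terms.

By countable additivity of the Lebesgue measure on pairwise disjoint measurable sets,
  m(union_{j >= 1} I_j) = sum_{j >= 1} m(I_j) = sum_{j >= 1} a * r^(j-1),
  with a = 7/4 and r = 5/6.
Since 0 < r = 5/6 < 1, the geometric series converges:
  sum_{j >= 1} a * r^(j-1) = a / (1 - r).
  = 7/4 / (1 - 5/6)
  = 7/4 / (1/6)
  = 21/2.

21/2


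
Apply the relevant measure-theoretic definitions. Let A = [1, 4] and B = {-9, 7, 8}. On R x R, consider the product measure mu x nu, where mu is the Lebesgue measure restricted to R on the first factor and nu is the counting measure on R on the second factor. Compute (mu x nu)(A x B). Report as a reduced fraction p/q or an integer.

For a measurable rectangle A x B, the product measure satisfies
  (mu x nu)(A x B) = mu(A) * nu(B).
  mu(A) = 3.
  nu(B) = 3.
  (mu x nu)(A x B) = 3 * 3 = 9.

9


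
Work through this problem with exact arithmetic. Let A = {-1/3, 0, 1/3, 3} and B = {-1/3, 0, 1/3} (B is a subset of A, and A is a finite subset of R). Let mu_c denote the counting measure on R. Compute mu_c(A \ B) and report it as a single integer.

Counting measure assigns mu_c(E) = |E| (number of elements) when E is finite. For B subset A, A \ B is the set of elements of A not in B, so |A \ B| = |A| - |B|.
|A| = 4, |B| = 3, so mu_c(A \ B) = 4 - 3 = 1.

1


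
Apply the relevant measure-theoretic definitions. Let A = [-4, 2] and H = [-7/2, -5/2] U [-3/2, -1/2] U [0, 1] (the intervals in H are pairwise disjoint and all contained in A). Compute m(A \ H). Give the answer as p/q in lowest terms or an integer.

The ambient interval has length m(A) = 2 - (-4) = 6.
Since the holes are disjoint and sit inside A, by finite additivity
  m(H) = sum_i (b_i - a_i), and m(A \ H) = m(A) - m(H).
Computing the hole measures:
  m(H_1) = -5/2 - (-7/2) = 1.
  m(H_2) = -1/2 - (-3/2) = 1.
  m(H_3) = 1 - 0 = 1.
Summed: m(H) = 1 + 1 + 1 = 3.
So m(A \ H) = 6 - 3 = 3.

3


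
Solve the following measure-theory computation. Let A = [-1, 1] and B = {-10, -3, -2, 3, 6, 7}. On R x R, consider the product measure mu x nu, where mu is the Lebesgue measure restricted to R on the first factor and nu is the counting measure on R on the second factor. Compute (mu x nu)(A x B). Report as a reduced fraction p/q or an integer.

For a measurable rectangle A x B, the product measure satisfies
  (mu x nu)(A x B) = mu(A) * nu(B).
  mu(A) = 2.
  nu(B) = 6.
  (mu x nu)(A x B) = 2 * 6 = 12.

12


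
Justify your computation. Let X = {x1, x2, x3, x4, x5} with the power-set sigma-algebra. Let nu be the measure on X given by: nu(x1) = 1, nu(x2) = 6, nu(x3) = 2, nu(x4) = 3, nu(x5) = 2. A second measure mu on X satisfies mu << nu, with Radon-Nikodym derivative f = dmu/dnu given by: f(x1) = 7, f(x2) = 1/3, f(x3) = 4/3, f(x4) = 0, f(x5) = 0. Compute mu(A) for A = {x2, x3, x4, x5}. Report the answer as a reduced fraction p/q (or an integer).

By the defining property of the Radon-Nikodym derivative, for every measurable set A,
  mu(A) = integral_A f dnu.
Since nu is a discrete measure concentrated on the atoms of X, the integral over A reduces to the sum
  mu(A) = sum_{x in A} f(x) * nu({x}).
Computing each term:
  x2: f(x2) * nu(x2) = 1/3 * 6 = 2.
  x3: f(x3) * nu(x3) = 4/3 * 2 = 8/3.
  x4: f(x4) * nu(x4) = 0 * 3 = 0.
  x5: f(x5) * nu(x5) = 0 * 2 = 0.
Summing: mu(A) = 2 + 8/3 + 0 + 0 = 14/3.

14/3


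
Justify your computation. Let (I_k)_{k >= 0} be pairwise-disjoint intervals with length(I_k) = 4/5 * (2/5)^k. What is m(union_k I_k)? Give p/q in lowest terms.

By countable additivity of the Lebesgue measure on pairwise disjoint measurable sets,
  m(union_{k >= 0} I_k) = sum_{k >= 0} m(I_k) = sum_{k >= 0} a * r^k,
  with a = 4/5 and r = 2/5.
Since 0 < r = 2/5 < 1, the geometric series converges:
  sum_{k >= 0} a * r^k = a / (1 - r).
  = 4/5 / (1 - 2/5)
  = 4/5 / (3/5)
  = 4/3.

4/3


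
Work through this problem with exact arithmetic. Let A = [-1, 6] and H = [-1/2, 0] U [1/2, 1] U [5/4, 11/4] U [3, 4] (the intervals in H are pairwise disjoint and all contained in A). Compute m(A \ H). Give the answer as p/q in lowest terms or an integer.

The ambient interval has length m(A) = 6 - (-1) = 7.
Since the holes are disjoint and sit inside A, by finite additivity
  m(H) = sum_i (b_i - a_i), and m(A \ H) = m(A) - m(H).
Computing the hole measures:
  m(H_1) = 0 - (-1/2) = 1/2.
  m(H_2) = 1 - 1/2 = 1/2.
  m(H_3) = 11/4 - 5/4 = 3/2.
  m(H_4) = 4 - 3 = 1.
Summed: m(H) = 1/2 + 1/2 + 3/2 + 1 = 7/2.
So m(A \ H) = 7 - 7/2 = 7/2.

7/2


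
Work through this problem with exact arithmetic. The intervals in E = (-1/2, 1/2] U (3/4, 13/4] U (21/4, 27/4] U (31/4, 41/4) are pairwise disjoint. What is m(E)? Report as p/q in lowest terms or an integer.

For pairwise disjoint intervals, m(union_i I_i) = sum_i m(I_i),
and m is invariant under swapping open/closed endpoints (single points have measure 0).
So m(E) = sum_i (b_i - a_i).
  I_1 has length 1/2 - (-1/2) = 1.
  I_2 has length 13/4 - 3/4 = 5/2.
  I_3 has length 27/4 - 21/4 = 3/2.
  I_4 has length 41/4 - 31/4 = 5/2.
Summing:
  m(E) = 1 + 5/2 + 3/2 + 5/2 = 15/2.

15/2


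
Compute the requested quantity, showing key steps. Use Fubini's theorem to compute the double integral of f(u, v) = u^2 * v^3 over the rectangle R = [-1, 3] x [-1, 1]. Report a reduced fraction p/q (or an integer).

f(u, v) is a tensor product of a function of u and a function of v, and both factors are bounded continuous (hence Lebesgue integrable) on the rectangle, so Fubini's theorem applies:
  integral_R f d(m x m) = (integral_a1^b1 u^2 du) * (integral_a2^b2 v^3 dv).
Inner integral in u: integral_{-1}^{3} u^2 du = (3^3 - (-1)^3)/3
  = 28/3.
Inner integral in v: integral_{-1}^{1} v^3 dv = (1^4 - (-1)^4)/4
  = 0.
Product: (28/3) * (0) = 0.

0


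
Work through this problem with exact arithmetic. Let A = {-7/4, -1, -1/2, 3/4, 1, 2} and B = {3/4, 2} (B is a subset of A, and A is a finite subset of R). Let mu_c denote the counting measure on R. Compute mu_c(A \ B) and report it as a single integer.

Counting measure assigns mu_c(E) = |E| (number of elements) when E is finite. For B subset A, A \ B is the set of elements of A not in B, so |A \ B| = |A| - |B|.
|A| = 6, |B| = 2, so mu_c(A \ B) = 6 - 2 = 4.

4


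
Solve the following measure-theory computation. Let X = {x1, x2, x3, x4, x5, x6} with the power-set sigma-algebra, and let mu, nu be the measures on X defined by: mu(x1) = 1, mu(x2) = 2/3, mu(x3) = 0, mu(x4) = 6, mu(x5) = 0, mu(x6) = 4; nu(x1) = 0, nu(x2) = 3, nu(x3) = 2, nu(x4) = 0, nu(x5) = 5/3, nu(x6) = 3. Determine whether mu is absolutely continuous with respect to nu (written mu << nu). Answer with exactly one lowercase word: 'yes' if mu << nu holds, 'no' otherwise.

mu << nu means: every nu-null measurable set is also mu-null; equivalently, for every atom x, if nu({x}) = 0 then mu({x}) = 0.
Checking each atom:
  x1: nu = 0, mu = 1 > 0 -> violates mu << nu.
  x2: nu = 3 > 0 -> no constraint.
  x3: nu = 2 > 0 -> no constraint.
  x4: nu = 0, mu = 6 > 0 -> violates mu << nu.
  x5: nu = 5/3 > 0 -> no constraint.
  x6: nu = 3 > 0 -> no constraint.
The atom(s) x1, x4 violate the condition (nu = 0 but mu > 0). Therefore mu is NOT absolutely continuous w.r.t. nu.

no


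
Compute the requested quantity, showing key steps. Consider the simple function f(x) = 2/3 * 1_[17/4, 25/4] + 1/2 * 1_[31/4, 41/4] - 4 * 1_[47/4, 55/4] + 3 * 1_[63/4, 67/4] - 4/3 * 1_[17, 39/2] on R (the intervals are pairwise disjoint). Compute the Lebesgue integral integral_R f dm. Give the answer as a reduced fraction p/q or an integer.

For a simple function f = sum_i c_i * 1_{A_i} with disjoint A_i,
  integral f dm = sum_i c_i * m(A_i).
Lengths of the A_i:
  m(A_1) = 25/4 - 17/4 = 2.
  m(A_2) = 41/4 - 31/4 = 5/2.
  m(A_3) = 55/4 - 47/4 = 2.
  m(A_4) = 67/4 - 63/4 = 1.
  m(A_5) = 39/2 - 17 = 5/2.
Contributions c_i * m(A_i):
  (2/3) * (2) = 4/3.
  (1/2) * (5/2) = 5/4.
  (-4) * (2) = -8.
  (3) * (1) = 3.
  (-4/3) * (5/2) = -10/3.
Total: 4/3 + 5/4 - 8 + 3 - 10/3 = -23/4.

-23/4


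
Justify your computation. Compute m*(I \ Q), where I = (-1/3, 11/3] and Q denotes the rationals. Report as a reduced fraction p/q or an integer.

The interval I = (-1/3, 11/3] has m(I) = 11/3 - (-1/3) = 4 (endpoints are measure-zero, so open/closed/half-open agree). Write I = (I cap Q) u (I \ Q). The rationals in I are countable, so m*(I cap Q) = 0 (cover each rational by intervals whose total length is arbitrarily small). By countable subadditivity m*(I) <= m*(I cap Q) + m*(I \ Q), hence m*(I \ Q) >= m(I) = 4. The reverse inequality m*(I \ Q) <= m*(I) = 4 is trivial since (I \ Q) is a subset of I. Therefore m*(I \ Q) = 4.

4


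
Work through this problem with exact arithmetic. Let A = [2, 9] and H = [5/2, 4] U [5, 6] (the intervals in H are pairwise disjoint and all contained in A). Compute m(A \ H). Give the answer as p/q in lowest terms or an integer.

The ambient interval has length m(A) = 9 - 2 = 7.
Since the holes are disjoint and sit inside A, by finite additivity
  m(H) = sum_i (b_i - a_i), and m(A \ H) = m(A) - m(H).
Computing the hole measures:
  m(H_1) = 4 - 5/2 = 3/2.
  m(H_2) = 6 - 5 = 1.
Summed: m(H) = 3/2 + 1 = 5/2.
So m(A \ H) = 7 - 5/2 = 9/2.

9/2


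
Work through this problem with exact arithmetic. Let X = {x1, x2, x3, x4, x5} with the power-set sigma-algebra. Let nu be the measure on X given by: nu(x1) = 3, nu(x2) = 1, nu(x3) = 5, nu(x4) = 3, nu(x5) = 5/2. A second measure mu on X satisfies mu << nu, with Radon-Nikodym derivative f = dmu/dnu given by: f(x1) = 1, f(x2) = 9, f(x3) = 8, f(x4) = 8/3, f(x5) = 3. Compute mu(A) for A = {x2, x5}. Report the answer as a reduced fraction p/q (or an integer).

By the defining property of the Radon-Nikodym derivative, for every measurable set A,
  mu(A) = integral_A f dnu.
Since nu is a discrete measure concentrated on the atoms of X, the integral over A reduces to the sum
  mu(A) = sum_{x in A} f(x) * nu({x}).
Computing each term:
  x2: f(x2) * nu(x2) = 9 * 1 = 9.
  x5: f(x5) * nu(x5) = 3 * 5/2 = 15/2.
Summing: mu(A) = 9 + 15/2 = 33/2.

33/2


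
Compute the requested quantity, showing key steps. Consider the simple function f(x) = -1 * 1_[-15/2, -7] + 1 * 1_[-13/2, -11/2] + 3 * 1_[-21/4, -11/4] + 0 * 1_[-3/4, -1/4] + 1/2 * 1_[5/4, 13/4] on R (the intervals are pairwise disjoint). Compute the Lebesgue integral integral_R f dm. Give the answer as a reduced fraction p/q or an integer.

For a simple function f = sum_i c_i * 1_{A_i} with disjoint A_i,
  integral f dm = sum_i c_i * m(A_i).
Lengths of the A_i:
  m(A_1) = -7 - (-15/2) = 1/2.
  m(A_2) = -11/2 - (-13/2) = 1.
  m(A_3) = -11/4 - (-21/4) = 5/2.
  m(A_4) = -1/4 - (-3/4) = 1/2.
  m(A_5) = 13/4 - 5/4 = 2.
Contributions c_i * m(A_i):
  (-1) * (1/2) = -1/2.
  (1) * (1) = 1.
  (3) * (5/2) = 15/2.
  (0) * (1/2) = 0.
  (1/2) * (2) = 1.
Total: -1/2 + 1 + 15/2 + 0 + 1 = 9.

9


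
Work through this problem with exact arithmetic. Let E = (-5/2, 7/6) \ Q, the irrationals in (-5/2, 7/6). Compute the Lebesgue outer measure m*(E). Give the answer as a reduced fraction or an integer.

The interval I = (-5/2, 7/6) has m(I) = 7/6 - (-5/2) = 11/3 (endpoints are measure-zero, so open/closed/half-open agree). Write I = (I cap Q) u (I \ Q). The rationals in I are countable, so m*(I cap Q) = 0 (cover each rational by intervals whose total length is arbitrarily small). By countable subadditivity m*(I) <= m*(I cap Q) + m*(I \ Q), hence m*(I \ Q) >= m(I) = 11/3. The reverse inequality m*(I \ Q) <= m*(I) = 11/3 is trivial since (I \ Q) is a subset of I. Therefore m*(I \ Q) = 11/3.

11/3


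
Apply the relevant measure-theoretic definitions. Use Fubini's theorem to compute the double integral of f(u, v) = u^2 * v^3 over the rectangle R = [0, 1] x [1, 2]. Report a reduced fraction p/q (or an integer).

f(u, v) is a tensor product of a function of u and a function of v, and both factors are bounded continuous (hence Lebesgue integrable) on the rectangle, so Fubini's theorem applies:
  integral_R f d(m x m) = (integral_a1^b1 u^2 du) * (integral_a2^b2 v^3 dv).
Inner integral in u: integral_{0}^{1} u^2 du = (1^3 - 0^3)/3
  = 1/3.
Inner integral in v: integral_{1}^{2} v^3 dv = (2^4 - 1^4)/4
  = 15/4.
Product: (1/3) * (15/4) = 5/4.

5/4


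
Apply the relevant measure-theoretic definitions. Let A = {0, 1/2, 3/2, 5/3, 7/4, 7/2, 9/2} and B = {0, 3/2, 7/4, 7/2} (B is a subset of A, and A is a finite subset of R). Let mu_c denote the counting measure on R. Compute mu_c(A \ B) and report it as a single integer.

Counting measure assigns mu_c(E) = |E| (number of elements) when E is finite. For B subset A, A \ B is the set of elements of A not in B, so |A \ B| = |A| - |B|.
|A| = 7, |B| = 4, so mu_c(A \ B) = 7 - 4 = 3.

3


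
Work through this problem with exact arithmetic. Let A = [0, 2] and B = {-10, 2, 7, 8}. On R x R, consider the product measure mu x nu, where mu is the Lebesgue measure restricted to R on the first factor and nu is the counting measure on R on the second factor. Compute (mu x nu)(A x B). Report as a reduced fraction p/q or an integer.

For a measurable rectangle A x B, the product measure satisfies
  (mu x nu)(A x B) = mu(A) * nu(B).
  mu(A) = 2.
  nu(B) = 4.
  (mu x nu)(A x B) = 2 * 4 = 8.

8


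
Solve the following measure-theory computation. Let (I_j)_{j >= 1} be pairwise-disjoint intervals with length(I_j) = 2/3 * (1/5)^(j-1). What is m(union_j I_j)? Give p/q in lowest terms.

By countable additivity of the Lebesgue measure on pairwise disjoint measurable sets,
  m(union_{j >= 1} I_j) = sum_{j >= 1} m(I_j) = sum_{j >= 1} a * r^(j-1),
  with a = 2/3 and r = 1/5.
Since 0 < r = 1/5 < 1, the geometric series converges:
  sum_{j >= 1} a * r^(j-1) = a / (1 - r).
  = 2/3 / (1 - 1/5)
  = 2/3 / (4/5)
  = 5/6.

5/6


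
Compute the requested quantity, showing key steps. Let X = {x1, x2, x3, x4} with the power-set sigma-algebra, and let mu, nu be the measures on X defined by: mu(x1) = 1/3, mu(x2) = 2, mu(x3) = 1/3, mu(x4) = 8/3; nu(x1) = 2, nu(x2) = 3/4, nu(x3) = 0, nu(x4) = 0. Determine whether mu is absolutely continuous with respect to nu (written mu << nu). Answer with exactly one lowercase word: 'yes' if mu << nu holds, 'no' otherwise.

mu << nu means: every nu-null measurable set is also mu-null; equivalently, for every atom x, if nu({x}) = 0 then mu({x}) = 0.
Checking each atom:
  x1: nu = 2 > 0 -> no constraint.
  x2: nu = 3/4 > 0 -> no constraint.
  x3: nu = 0, mu = 1/3 > 0 -> violates mu << nu.
  x4: nu = 0, mu = 8/3 > 0 -> violates mu << nu.
The atom(s) x3, x4 violate the condition (nu = 0 but mu > 0). Therefore mu is NOT absolutely continuous w.r.t. nu.

no


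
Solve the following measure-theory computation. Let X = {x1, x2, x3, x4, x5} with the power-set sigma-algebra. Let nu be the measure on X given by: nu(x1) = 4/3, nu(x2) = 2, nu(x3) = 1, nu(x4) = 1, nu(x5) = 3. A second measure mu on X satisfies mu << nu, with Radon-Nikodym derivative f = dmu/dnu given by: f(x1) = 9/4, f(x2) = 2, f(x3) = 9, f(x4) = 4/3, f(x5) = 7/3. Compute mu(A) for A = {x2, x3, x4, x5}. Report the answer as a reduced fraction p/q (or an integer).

By the defining property of the Radon-Nikodym derivative, for every measurable set A,
  mu(A) = integral_A f dnu.
Since nu is a discrete measure concentrated on the atoms of X, the integral over A reduces to the sum
  mu(A) = sum_{x in A} f(x) * nu({x}).
Computing each term:
  x2: f(x2) * nu(x2) = 2 * 2 = 4.
  x3: f(x3) * nu(x3) = 9 * 1 = 9.
  x4: f(x4) * nu(x4) = 4/3 * 1 = 4/3.
  x5: f(x5) * nu(x5) = 7/3 * 3 = 7.
Summing: mu(A) = 4 + 9 + 4/3 + 7 = 64/3.

64/3


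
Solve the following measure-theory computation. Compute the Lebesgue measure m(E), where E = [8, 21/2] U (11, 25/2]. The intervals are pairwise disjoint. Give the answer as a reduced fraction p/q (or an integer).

For pairwise disjoint intervals, m(union_i I_i) = sum_i m(I_i),
and m is invariant under swapping open/closed endpoints (single points have measure 0).
So m(E) = sum_i (b_i - a_i).
  I_1 has length 21/2 - 8 = 5/2.
  I_2 has length 25/2 - 11 = 3/2.
Summing:
  m(E) = 5/2 + 3/2 = 4.

4


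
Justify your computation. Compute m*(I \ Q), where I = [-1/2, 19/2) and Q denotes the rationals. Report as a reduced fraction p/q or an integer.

The interval I = [-1/2, 19/2) has m(I) = 19/2 - (-1/2) = 10 (endpoints are measure-zero, so open/closed/half-open agree). Write I = (I cap Q) u (I \ Q). The rationals in I are countable, so m*(I cap Q) = 0 (cover each rational by intervals whose total length is arbitrarily small). By countable subadditivity m*(I) <= m*(I cap Q) + m*(I \ Q), hence m*(I \ Q) >= m(I) = 10. The reverse inequality m*(I \ Q) <= m*(I) = 10 is trivial since (I \ Q) is a subset of I. Therefore m*(I \ Q) = 10.

10


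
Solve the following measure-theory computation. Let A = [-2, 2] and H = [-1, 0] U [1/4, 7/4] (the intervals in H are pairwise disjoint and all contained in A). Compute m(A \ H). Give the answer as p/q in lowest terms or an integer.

The ambient interval has length m(A) = 2 - (-2) = 4.
Since the holes are disjoint and sit inside A, by finite additivity
  m(H) = sum_i (b_i - a_i), and m(A \ H) = m(A) - m(H).
Computing the hole measures:
  m(H_1) = 0 - (-1) = 1.
  m(H_2) = 7/4 - 1/4 = 3/2.
Summed: m(H) = 1 + 3/2 = 5/2.
So m(A \ H) = 4 - 5/2 = 3/2.

3/2


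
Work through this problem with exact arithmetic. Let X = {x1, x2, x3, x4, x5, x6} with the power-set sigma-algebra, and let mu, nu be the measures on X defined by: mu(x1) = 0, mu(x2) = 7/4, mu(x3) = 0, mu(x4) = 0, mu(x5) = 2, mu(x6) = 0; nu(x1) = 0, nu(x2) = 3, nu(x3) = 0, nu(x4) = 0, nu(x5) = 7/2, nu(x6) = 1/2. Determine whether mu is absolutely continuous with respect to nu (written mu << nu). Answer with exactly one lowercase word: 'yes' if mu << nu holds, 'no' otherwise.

mu << nu means: every nu-null measurable set is also mu-null; equivalently, for every atom x, if nu({x}) = 0 then mu({x}) = 0.
Checking each atom:
  x1: nu = 0, mu = 0 -> consistent with mu << nu.
  x2: nu = 3 > 0 -> no constraint.
  x3: nu = 0, mu = 0 -> consistent with mu << nu.
  x4: nu = 0, mu = 0 -> consistent with mu << nu.
  x5: nu = 7/2 > 0 -> no constraint.
  x6: nu = 1/2 > 0 -> no constraint.
No atom violates the condition. Therefore mu << nu.

yes


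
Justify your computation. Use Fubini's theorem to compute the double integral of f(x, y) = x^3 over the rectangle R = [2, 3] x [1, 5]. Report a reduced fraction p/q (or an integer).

f(x, y) is a tensor product of a function of x and a function of y, and both factors are bounded continuous (hence Lebesgue integrable) on the rectangle, so Fubini's theorem applies:
  integral_R f d(m x m) = (integral_a1^b1 x^3 dx) * (integral_a2^b2 1 dy).
Inner integral in x: integral_{2}^{3} x^3 dx = (3^4 - 2^4)/4
  = 65/4.
Inner integral in y: integral_{1}^{5} 1 dy = (5^1 - 1^1)/1
  = 4.
Product: (65/4) * (4) = 65.

65


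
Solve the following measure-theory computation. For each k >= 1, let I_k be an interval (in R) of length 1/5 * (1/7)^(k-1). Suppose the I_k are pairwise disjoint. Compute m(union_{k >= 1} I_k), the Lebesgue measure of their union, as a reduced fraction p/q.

By countable additivity of the Lebesgue measure on pairwise disjoint measurable sets,
  m(union_{k >= 1} I_k) = sum_{k >= 1} m(I_k) = sum_{k >= 1} a * r^(k-1),
  with a = 1/5 and r = 1/7.
Since 0 < r = 1/7 < 1, the geometric series converges:
  sum_{k >= 1} a * r^(k-1) = a / (1 - r).
  = 1/5 / (1 - 1/7)
  = 1/5 / (6/7)
  = 7/30.

7/30


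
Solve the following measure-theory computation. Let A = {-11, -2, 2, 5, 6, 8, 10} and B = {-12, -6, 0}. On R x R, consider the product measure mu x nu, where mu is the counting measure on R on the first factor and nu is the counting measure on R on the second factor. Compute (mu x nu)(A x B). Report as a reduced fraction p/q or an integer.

For a measurable rectangle A x B, the product measure satisfies
  (mu x nu)(A x B) = mu(A) * nu(B).
  mu(A) = 7.
  nu(B) = 3.
  (mu x nu)(A x B) = 7 * 3 = 21.

21


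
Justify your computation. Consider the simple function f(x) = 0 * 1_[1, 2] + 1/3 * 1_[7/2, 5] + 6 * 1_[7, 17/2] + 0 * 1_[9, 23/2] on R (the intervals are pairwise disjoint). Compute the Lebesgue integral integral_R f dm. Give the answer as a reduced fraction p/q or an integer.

For a simple function f = sum_i c_i * 1_{A_i} with disjoint A_i,
  integral f dm = sum_i c_i * m(A_i).
Lengths of the A_i:
  m(A_1) = 2 - 1 = 1.
  m(A_2) = 5 - 7/2 = 3/2.
  m(A_3) = 17/2 - 7 = 3/2.
  m(A_4) = 23/2 - 9 = 5/2.
Contributions c_i * m(A_i):
  (0) * (1) = 0.
  (1/3) * (3/2) = 1/2.
  (6) * (3/2) = 9.
  (0) * (5/2) = 0.
Total: 0 + 1/2 + 9 + 0 = 19/2.

19/2


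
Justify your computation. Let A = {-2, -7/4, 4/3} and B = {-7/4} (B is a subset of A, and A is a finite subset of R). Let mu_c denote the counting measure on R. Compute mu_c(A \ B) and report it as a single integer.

Counting measure assigns mu_c(E) = |E| (number of elements) when E is finite. For B subset A, A \ B is the set of elements of A not in B, so |A \ B| = |A| - |B|.
|A| = 3, |B| = 1, so mu_c(A \ B) = 3 - 1 = 2.

2


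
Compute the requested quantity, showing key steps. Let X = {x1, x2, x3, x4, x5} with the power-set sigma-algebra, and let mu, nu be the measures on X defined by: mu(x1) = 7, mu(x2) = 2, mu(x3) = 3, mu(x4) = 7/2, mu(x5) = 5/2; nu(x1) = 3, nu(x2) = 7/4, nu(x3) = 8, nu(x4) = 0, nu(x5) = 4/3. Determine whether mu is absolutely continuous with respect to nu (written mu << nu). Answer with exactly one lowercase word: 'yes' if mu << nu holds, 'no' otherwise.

mu << nu means: every nu-null measurable set is also mu-null; equivalently, for every atom x, if nu({x}) = 0 then mu({x}) = 0.
Checking each atom:
  x1: nu = 3 > 0 -> no constraint.
  x2: nu = 7/4 > 0 -> no constraint.
  x3: nu = 8 > 0 -> no constraint.
  x4: nu = 0, mu = 7/2 > 0 -> violates mu << nu.
  x5: nu = 4/3 > 0 -> no constraint.
The atom(s) x4 violate the condition (nu = 0 but mu > 0). Therefore mu is NOT absolutely continuous w.r.t. nu.

no


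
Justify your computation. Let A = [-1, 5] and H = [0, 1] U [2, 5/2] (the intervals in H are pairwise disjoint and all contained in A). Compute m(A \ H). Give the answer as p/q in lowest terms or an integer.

The ambient interval has length m(A) = 5 - (-1) = 6.
Since the holes are disjoint and sit inside A, by finite additivity
  m(H) = sum_i (b_i - a_i), and m(A \ H) = m(A) - m(H).
Computing the hole measures:
  m(H_1) = 1 - 0 = 1.
  m(H_2) = 5/2 - 2 = 1/2.
Summed: m(H) = 1 + 1/2 = 3/2.
So m(A \ H) = 6 - 3/2 = 9/2.

9/2


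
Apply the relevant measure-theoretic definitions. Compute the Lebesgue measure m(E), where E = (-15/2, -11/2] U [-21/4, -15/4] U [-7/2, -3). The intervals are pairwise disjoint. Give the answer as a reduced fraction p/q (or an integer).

For pairwise disjoint intervals, m(union_i I_i) = sum_i m(I_i),
and m is invariant under swapping open/closed endpoints (single points have measure 0).
So m(E) = sum_i (b_i - a_i).
  I_1 has length -11/2 - (-15/2) = 2.
  I_2 has length -15/4 - (-21/4) = 3/2.
  I_3 has length -3 - (-7/2) = 1/2.
Summing:
  m(E) = 2 + 3/2 + 1/2 = 4.

4


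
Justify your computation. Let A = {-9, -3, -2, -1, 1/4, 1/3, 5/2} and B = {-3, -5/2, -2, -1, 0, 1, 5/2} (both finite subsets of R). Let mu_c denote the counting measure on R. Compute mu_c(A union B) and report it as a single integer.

Counting measure on a finite set equals cardinality. By inclusion-exclusion, |A union B| = |A| + |B| - |A cap B|.
|A| = 7, |B| = 7, |A cap B| = 4.
So mu_c(A union B) = 7 + 7 - 4 = 10.

10


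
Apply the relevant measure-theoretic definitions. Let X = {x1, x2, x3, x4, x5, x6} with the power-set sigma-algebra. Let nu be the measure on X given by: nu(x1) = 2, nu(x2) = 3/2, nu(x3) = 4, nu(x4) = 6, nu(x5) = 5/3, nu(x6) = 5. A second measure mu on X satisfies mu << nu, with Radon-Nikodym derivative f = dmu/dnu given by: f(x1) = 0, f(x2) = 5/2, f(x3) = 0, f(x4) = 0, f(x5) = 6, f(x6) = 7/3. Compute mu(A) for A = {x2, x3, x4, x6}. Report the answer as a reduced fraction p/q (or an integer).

By the defining property of the Radon-Nikodym derivative, for every measurable set A,
  mu(A) = integral_A f dnu.
Since nu is a discrete measure concentrated on the atoms of X, the integral over A reduces to the sum
  mu(A) = sum_{x in A} f(x) * nu({x}).
Computing each term:
  x2: f(x2) * nu(x2) = 5/2 * 3/2 = 15/4.
  x3: f(x3) * nu(x3) = 0 * 4 = 0.
  x4: f(x4) * nu(x4) = 0 * 6 = 0.
  x6: f(x6) * nu(x6) = 7/3 * 5 = 35/3.
Summing: mu(A) = 15/4 + 0 + 0 + 35/3 = 185/12.

185/12


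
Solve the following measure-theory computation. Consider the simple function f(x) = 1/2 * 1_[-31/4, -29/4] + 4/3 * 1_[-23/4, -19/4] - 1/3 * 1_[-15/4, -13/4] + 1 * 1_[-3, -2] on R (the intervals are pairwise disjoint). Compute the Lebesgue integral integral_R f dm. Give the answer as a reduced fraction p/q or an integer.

For a simple function f = sum_i c_i * 1_{A_i} with disjoint A_i,
  integral f dm = sum_i c_i * m(A_i).
Lengths of the A_i:
  m(A_1) = -29/4 - (-31/4) = 1/2.
  m(A_2) = -19/4 - (-23/4) = 1.
  m(A_3) = -13/4 - (-15/4) = 1/2.
  m(A_4) = -2 - (-3) = 1.
Contributions c_i * m(A_i):
  (1/2) * (1/2) = 1/4.
  (4/3) * (1) = 4/3.
  (-1/3) * (1/2) = -1/6.
  (1) * (1) = 1.
Total: 1/4 + 4/3 - 1/6 + 1 = 29/12.

29/12


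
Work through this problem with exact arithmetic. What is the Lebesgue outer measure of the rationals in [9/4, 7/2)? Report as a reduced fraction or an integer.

E = Q cap [9/4, 7/2) is a subset of Q, which is countable. Enumerate Q = {q_1, q_2, ...}; for any eps > 0, cover q_k by the open interval (q_k - eps/2^(k+1), q_k + eps/2^(k+1)), of length eps/2^k. The total cover length is sum_{k>=1} eps/2^k = eps. Hence m*(E) <= m*(Q) <= eps for every eps > 0, and since outer measure is non-negative, m*(E) = 0.

0


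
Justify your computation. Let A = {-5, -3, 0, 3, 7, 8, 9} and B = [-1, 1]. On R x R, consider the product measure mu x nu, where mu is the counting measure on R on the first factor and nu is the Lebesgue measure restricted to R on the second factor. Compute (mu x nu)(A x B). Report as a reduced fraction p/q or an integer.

For a measurable rectangle A x B, the product measure satisfies
  (mu x nu)(A x B) = mu(A) * nu(B).
  mu(A) = 7.
  nu(B) = 2.
  (mu x nu)(A x B) = 7 * 2 = 14.

14


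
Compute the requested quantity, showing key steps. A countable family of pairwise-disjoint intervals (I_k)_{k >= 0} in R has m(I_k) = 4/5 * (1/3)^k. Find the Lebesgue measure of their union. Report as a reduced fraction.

By countable additivity of the Lebesgue measure on pairwise disjoint measurable sets,
  m(union_{k >= 0} I_k) = sum_{k >= 0} m(I_k) = sum_{k >= 0} a * r^k,
  with a = 4/5 and r = 1/3.
Since 0 < r = 1/3 < 1, the geometric series converges:
  sum_{k >= 0} a * r^k = a / (1 - r).
  = 4/5 / (1 - 1/3)
  = 4/5 / (2/3)
  = 6/5.

6/5


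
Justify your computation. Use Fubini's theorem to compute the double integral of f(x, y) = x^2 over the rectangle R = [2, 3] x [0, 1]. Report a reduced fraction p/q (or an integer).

f(x, y) is a tensor product of a function of x and a function of y, and both factors are bounded continuous (hence Lebesgue integrable) on the rectangle, so Fubini's theorem applies:
  integral_R f d(m x m) = (integral_a1^b1 x^2 dx) * (integral_a2^b2 1 dy).
Inner integral in x: integral_{2}^{3} x^2 dx = (3^3 - 2^3)/3
  = 19/3.
Inner integral in y: integral_{0}^{1} 1 dy = (1^1 - 0^1)/1
  = 1.
Product: (19/3) * (1) = 19/3.

19/3


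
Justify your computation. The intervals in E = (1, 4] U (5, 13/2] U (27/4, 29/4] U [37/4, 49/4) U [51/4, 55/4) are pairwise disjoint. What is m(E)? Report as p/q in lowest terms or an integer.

For pairwise disjoint intervals, m(union_i I_i) = sum_i m(I_i),
and m is invariant under swapping open/closed endpoints (single points have measure 0).
So m(E) = sum_i (b_i - a_i).
  I_1 has length 4 - 1 = 3.
  I_2 has length 13/2 - 5 = 3/2.
  I_3 has length 29/4 - 27/4 = 1/2.
  I_4 has length 49/4 - 37/4 = 3.
  I_5 has length 55/4 - 51/4 = 1.
Summing:
  m(E) = 3 + 3/2 + 1/2 + 3 + 1 = 9.

9


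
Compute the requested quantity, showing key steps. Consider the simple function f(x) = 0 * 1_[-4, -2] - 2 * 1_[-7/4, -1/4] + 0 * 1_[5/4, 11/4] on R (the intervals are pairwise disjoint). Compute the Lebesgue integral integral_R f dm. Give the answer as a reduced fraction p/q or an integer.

For a simple function f = sum_i c_i * 1_{A_i} with disjoint A_i,
  integral f dm = sum_i c_i * m(A_i).
Lengths of the A_i:
  m(A_1) = -2 - (-4) = 2.
  m(A_2) = -1/4 - (-7/4) = 3/2.
  m(A_3) = 11/4 - 5/4 = 3/2.
Contributions c_i * m(A_i):
  (0) * (2) = 0.
  (-2) * (3/2) = -3.
  (0) * (3/2) = 0.
Total: 0 - 3 + 0 = -3.

-3


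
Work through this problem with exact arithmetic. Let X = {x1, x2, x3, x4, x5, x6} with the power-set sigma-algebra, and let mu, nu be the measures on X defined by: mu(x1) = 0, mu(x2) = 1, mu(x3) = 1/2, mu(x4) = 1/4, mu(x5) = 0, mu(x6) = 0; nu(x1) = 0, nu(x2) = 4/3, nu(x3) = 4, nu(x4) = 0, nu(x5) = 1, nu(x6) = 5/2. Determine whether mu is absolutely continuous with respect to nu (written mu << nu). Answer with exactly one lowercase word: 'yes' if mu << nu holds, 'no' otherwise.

mu << nu means: every nu-null measurable set is also mu-null; equivalently, for every atom x, if nu({x}) = 0 then mu({x}) = 0.
Checking each atom:
  x1: nu = 0, mu = 0 -> consistent with mu << nu.
  x2: nu = 4/3 > 0 -> no constraint.
  x3: nu = 4 > 0 -> no constraint.
  x4: nu = 0, mu = 1/4 > 0 -> violates mu << nu.
  x5: nu = 1 > 0 -> no constraint.
  x6: nu = 5/2 > 0 -> no constraint.
The atom(s) x4 violate the condition (nu = 0 but mu > 0). Therefore mu is NOT absolutely continuous w.r.t. nu.

no


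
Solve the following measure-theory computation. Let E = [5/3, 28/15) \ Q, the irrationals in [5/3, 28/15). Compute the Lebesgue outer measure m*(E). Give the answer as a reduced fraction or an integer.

The interval I = [5/3, 28/15) has m(I) = 28/15 - 5/3 = 1/5 (endpoints are measure-zero, so open/closed/half-open agree). Write I = (I cap Q) u (I \ Q). The rationals in I are countable, so m*(I cap Q) = 0 (cover each rational by intervals whose total length is arbitrarily small). By countable subadditivity m*(I) <= m*(I cap Q) + m*(I \ Q), hence m*(I \ Q) >= m(I) = 1/5. The reverse inequality m*(I \ Q) <= m*(I) = 1/5 is trivial since (I \ Q) is a subset of I. Therefore m*(I \ Q) = 1/5.

1/5


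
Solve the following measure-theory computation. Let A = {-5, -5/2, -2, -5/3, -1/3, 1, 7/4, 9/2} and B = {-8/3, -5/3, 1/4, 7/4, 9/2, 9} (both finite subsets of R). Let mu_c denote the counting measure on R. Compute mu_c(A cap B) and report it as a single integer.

Counting measure on a finite set equals cardinality. mu_c(A cap B) = |A cap B| (elements appearing in both).
Enumerating the elements of A that also lie in B gives 3 element(s).
So mu_c(A cap B) = 3.

3


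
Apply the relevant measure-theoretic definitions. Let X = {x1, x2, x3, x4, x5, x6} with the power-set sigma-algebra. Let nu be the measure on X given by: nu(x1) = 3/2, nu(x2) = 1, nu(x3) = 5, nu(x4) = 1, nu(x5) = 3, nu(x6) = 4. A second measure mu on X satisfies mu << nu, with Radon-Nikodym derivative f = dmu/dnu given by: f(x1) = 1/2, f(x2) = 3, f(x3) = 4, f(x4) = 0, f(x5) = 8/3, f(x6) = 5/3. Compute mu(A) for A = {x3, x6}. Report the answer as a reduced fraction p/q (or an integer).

By the defining property of the Radon-Nikodym derivative, for every measurable set A,
  mu(A) = integral_A f dnu.
Since nu is a discrete measure concentrated on the atoms of X, the integral over A reduces to the sum
  mu(A) = sum_{x in A} f(x) * nu({x}).
Computing each term:
  x3: f(x3) * nu(x3) = 4 * 5 = 20.
  x6: f(x6) * nu(x6) = 5/3 * 4 = 20/3.
Summing: mu(A) = 20 + 20/3 = 80/3.

80/3


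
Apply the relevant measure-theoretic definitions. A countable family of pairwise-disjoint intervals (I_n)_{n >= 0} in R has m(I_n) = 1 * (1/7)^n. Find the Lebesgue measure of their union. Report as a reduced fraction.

By countable additivity of the Lebesgue measure on pairwise disjoint measurable sets,
  m(union_{n >= 0} I_n) = sum_{n >= 0} m(I_n) = sum_{n >= 0} a * r^n,
  with a = 1 and r = 1/7.
Since 0 < r = 1/7 < 1, the geometric series converges:
  sum_{n >= 0} a * r^n = a / (1 - r).
  = 1 / (1 - 1/7)
  = 1 / (6/7)
  = 7/6.

7/6


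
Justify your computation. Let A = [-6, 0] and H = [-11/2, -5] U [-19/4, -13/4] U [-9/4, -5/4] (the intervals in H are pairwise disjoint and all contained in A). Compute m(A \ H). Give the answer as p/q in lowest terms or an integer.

The ambient interval has length m(A) = 0 - (-6) = 6.
Since the holes are disjoint and sit inside A, by finite additivity
  m(H) = sum_i (b_i - a_i), and m(A \ H) = m(A) - m(H).
Computing the hole measures:
  m(H_1) = -5 - (-11/2) = 1/2.
  m(H_2) = -13/4 - (-19/4) = 3/2.
  m(H_3) = -5/4 - (-9/4) = 1.
Summed: m(H) = 1/2 + 3/2 + 1 = 3.
So m(A \ H) = 6 - 3 = 3.

3


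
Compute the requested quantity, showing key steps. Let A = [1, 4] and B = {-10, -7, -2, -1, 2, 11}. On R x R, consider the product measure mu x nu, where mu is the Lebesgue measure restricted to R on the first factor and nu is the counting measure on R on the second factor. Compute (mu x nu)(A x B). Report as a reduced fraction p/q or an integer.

For a measurable rectangle A x B, the product measure satisfies
  (mu x nu)(A x B) = mu(A) * nu(B).
  mu(A) = 3.
  nu(B) = 6.
  (mu x nu)(A x B) = 3 * 6 = 18.

18


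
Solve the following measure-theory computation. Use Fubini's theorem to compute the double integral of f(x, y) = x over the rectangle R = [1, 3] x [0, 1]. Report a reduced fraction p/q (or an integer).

f(x, y) is a tensor product of a function of x and a function of y, and both factors are bounded continuous (hence Lebesgue integrable) on the rectangle, so Fubini's theorem applies:
  integral_R f d(m x m) = (integral_a1^b1 x dx) * (integral_a2^b2 1 dy).
Inner integral in x: integral_{1}^{3} x dx = (3^2 - 1^2)/2
  = 4.
Inner integral in y: integral_{0}^{1} 1 dy = (1^1 - 0^1)/1
  = 1.
Product: (4) * (1) = 4.

4


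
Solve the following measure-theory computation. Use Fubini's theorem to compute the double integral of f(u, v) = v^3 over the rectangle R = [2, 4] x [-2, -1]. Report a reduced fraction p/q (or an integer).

f(u, v) is a tensor product of a function of u and a function of v, and both factors are bounded continuous (hence Lebesgue integrable) on the rectangle, so Fubini's theorem applies:
  integral_R f d(m x m) = (integral_a1^b1 1 du) * (integral_a2^b2 v^3 dv).
Inner integral in u: integral_{2}^{4} 1 du = (4^1 - 2^1)/1
  = 2.
Inner integral in v: integral_{-2}^{-1} v^3 dv = ((-1)^4 - (-2)^4)/4
  = -15/4.
Product: (2) * (-15/4) = -15/2.

-15/2


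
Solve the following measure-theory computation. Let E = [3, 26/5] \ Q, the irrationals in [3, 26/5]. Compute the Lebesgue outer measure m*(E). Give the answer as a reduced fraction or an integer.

The interval I = [3, 26/5] has m(I) = 26/5 - 3 = 11/5 (endpoints are measure-zero, so open/closed/half-open agree). Write I = (I cap Q) u (I \ Q). The rationals in I are countable, so m*(I cap Q) = 0 (cover each rational by intervals whose total length is arbitrarily small). By countable subadditivity m*(I) <= m*(I cap Q) + m*(I \ Q), hence m*(I \ Q) >= m(I) = 11/5. The reverse inequality m*(I \ Q) <= m*(I) = 11/5 is trivial since (I \ Q) is a subset of I. Therefore m*(I \ Q) = 11/5.

11/5


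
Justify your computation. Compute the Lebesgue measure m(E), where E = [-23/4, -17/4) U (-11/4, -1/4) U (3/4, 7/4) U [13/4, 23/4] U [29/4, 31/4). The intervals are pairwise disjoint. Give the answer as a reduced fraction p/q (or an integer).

For pairwise disjoint intervals, m(union_i I_i) = sum_i m(I_i),
and m is invariant under swapping open/closed endpoints (single points have measure 0).
So m(E) = sum_i (b_i - a_i).
  I_1 has length -17/4 - (-23/4) = 3/2.
  I_2 has length -1/4 - (-11/4) = 5/2.
  I_3 has length 7/4 - 3/4 = 1.
  I_4 has length 23/4 - 13/4 = 5/2.
  I_5 has length 31/4 - 29/4 = 1/2.
Summing:
  m(E) = 3/2 + 5/2 + 1 + 5/2 + 1/2 = 8.

8


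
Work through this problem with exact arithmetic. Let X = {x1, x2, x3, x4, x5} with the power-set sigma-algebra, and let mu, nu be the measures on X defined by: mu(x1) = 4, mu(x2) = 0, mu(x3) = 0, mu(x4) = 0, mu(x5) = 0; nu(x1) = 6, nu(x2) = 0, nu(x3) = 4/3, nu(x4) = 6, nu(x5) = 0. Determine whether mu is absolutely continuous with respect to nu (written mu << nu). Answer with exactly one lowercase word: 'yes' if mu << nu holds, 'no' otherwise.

mu << nu means: every nu-null measurable set is also mu-null; equivalently, for every atom x, if nu({x}) = 0 then mu({x}) = 0.
Checking each atom:
  x1: nu = 6 > 0 -> no constraint.
  x2: nu = 0, mu = 0 -> consistent with mu << nu.
  x3: nu = 4/3 > 0 -> no constraint.
  x4: nu = 6 > 0 -> no constraint.
  x5: nu = 0, mu = 0 -> consistent with mu << nu.
No atom violates the condition. Therefore mu << nu.

yes
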